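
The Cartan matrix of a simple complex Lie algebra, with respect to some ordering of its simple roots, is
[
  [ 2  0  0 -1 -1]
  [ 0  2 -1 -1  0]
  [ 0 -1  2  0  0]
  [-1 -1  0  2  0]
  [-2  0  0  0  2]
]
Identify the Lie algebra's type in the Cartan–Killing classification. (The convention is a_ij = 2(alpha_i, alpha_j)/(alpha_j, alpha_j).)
The matrix has rank 5 with 2's on the diagonal. Reading the off-diagonal entries as Dynkin edges (a single edge where a_ij = a_ji = -1; a double or triple edge where a_ij * a_ji = 2 or 3), the diagram is a chain of 5 nodes with a double edge at one end; the terminal node there is the unique long simple root (C_5). One simple-root ordering that puts it in standard form is (alpha_3, alpha_2, alpha_4, alpha_1, alpha_5). So the algebra is type C_5, i.e. sp(10).

type C_5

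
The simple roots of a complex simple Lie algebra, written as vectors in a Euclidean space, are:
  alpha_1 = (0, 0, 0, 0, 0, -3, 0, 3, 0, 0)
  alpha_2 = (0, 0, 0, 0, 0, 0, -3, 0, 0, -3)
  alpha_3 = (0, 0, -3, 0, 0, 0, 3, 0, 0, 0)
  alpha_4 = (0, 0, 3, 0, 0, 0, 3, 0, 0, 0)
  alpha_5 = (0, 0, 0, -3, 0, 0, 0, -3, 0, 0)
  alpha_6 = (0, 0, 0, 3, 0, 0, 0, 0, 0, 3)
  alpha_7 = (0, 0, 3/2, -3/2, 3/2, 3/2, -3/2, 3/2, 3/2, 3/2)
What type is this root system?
E_7

Compute the Cartan integers a_ij = 2(alpha_i, alpha_j)/(alpha_j, alpha_j); the resulting 7x7 Cartan matrix is
[[2, 0, 0, 0, -1, 0, 0], [0, 2, -1, -1, 0, -1, 0], [0, -1, 2, 0, 0, 0, -1], [0, -1, 0, 2, 0, 0, 0], [-1, 0, 0, 0, 2, -1, 0], [0, -1, 0, 0, -1, 2, 0], [0, 0, -1, 0, 0, 0, 2]].
All simple roots have the same length, so the diagram is simply laced. The associated Dynkin diagram is a chain of 6 nodes with one extra node attached to the third node from one end (E_7), so the type is E_7.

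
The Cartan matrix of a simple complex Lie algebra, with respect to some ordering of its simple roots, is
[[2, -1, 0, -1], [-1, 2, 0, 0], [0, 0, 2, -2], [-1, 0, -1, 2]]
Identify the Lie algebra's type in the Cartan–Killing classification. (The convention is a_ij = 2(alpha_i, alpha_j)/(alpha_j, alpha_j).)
The matrix has rank 4 with 2's on the diagonal. Reading the off-diagonal entries as Dynkin edges (a single edge where a_ij = a_ji = -1; a double or triple edge where a_ij * a_ji = 2 or 3), the diagram is a chain of 4 nodes with a double edge at one end; the terminal node there is the unique long simple root (C_4). One simple-root ordering that puts it in standard form is (alpha_2, alpha_1, alpha_4, alpha_3). So the algebra is type C_4, i.e. sp(8).

C4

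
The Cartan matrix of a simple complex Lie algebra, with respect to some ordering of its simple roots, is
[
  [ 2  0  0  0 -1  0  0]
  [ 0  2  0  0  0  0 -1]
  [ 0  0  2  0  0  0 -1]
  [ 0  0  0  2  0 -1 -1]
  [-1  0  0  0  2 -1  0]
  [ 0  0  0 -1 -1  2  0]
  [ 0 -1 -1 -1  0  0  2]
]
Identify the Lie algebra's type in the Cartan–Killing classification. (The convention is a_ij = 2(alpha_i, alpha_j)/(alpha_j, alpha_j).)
D7

The matrix has rank 7 with 2's on the diagonal. Reading the off-diagonal entries as Dynkin edges (a single edge where a_ij = a_ji = -1; a double or triple edge where a_ij * a_ji = 2 or 3), the diagram is a chain of 5 nodes with a fork of two nodes at one end (D_7). One simple-root ordering that puts it in standard form is (alpha_1, alpha_5, alpha_6, alpha_4, alpha_7, alpha_3, alpha_2). So the algebra is type D_7, i.e. so(14).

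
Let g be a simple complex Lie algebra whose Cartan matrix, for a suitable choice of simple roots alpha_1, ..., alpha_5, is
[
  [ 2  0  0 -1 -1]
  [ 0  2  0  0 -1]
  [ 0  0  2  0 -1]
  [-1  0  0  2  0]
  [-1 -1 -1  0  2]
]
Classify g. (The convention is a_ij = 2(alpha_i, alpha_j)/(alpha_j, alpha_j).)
type D_5

The matrix has rank 5 with 2's on the diagonal. Reading the off-diagonal entries as Dynkin edges (a single edge where a_ij = a_ji = -1; a double or triple edge where a_ij * a_ji = 2 or 3), the diagram is a chain of 3 nodes with a fork of two nodes at one end (D_5). One simple-root ordering that puts it in standard form is (alpha_4, alpha_1, alpha_5, alpha_3, alpha_2). So the algebra is type D_5, i.e. so(10).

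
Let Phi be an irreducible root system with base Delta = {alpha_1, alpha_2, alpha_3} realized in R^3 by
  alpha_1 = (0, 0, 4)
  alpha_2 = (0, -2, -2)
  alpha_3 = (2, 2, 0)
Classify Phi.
type C_3

Compute the Cartan integers a_ij = 2(alpha_i, alpha_j)/(alpha_j, alpha_j); the resulting 3x3 Cartan matrix is
[[2, -2, 0], [-1, 2, -1], [0, -1, 2]].
The roots have two lengths (squared-length ratio 2:1); the short ones are alpha_{2,3}. The associated Dynkin diagram is a chain of 3 nodes with a double edge at one end; the terminal node there is the unique long simple root (C_3), so the type is C_3 (the algebra sp(6)).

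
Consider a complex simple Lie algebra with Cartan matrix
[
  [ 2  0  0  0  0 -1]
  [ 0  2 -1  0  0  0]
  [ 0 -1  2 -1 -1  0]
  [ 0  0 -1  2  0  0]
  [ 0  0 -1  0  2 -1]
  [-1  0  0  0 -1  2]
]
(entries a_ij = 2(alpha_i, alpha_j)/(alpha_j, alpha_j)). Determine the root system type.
D6

The matrix has rank 6 with 2's on the diagonal. Reading the off-diagonal entries as Dynkin edges (a single edge where a_ij = a_ji = -1; a double or triple edge where a_ij * a_ji = 2 or 3), the diagram is a chain of 4 nodes with a fork of two nodes at one end (D_6). One simple-root ordering that puts it in standard form is (alpha_1, alpha_6, alpha_5, alpha_3, alpha_4, alpha_2). So the algebra is type D_6, i.e. so(12).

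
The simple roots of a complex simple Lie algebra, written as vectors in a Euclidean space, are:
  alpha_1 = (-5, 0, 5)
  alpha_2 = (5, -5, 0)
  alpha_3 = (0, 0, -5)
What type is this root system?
Compute the Cartan integers a_ij = 2(alpha_i, alpha_j)/(alpha_j, alpha_j); the resulting 3x3 Cartan matrix is
[[2, -1, -2], [-1, 2, 0], [-1, 0, 2]].
The roots have two lengths (squared-length ratio 2:1); the short ones are alpha_{3}. The associated Dynkin diagram is a chain of 3 nodes with a double edge at one end; the terminal node there is the unique short simple root (B_3), so the type is B_3 (the algebra so(7)).

B_3 (so(7))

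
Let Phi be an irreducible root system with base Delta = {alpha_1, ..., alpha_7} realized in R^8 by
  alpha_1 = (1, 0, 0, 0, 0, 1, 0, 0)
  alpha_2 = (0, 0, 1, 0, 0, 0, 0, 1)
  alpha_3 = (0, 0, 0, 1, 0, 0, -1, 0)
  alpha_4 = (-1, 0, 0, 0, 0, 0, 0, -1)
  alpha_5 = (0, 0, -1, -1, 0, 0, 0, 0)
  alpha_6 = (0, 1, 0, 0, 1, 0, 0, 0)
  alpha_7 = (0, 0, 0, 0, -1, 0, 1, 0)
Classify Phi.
Compute the Cartan integers a_ij = 2(alpha_i, alpha_j)/(alpha_j, alpha_j); the resulting 7x7 Cartan matrix is
[[2, 0, 0, -1, 0, 0, 0], [0, 2, 0, -1, -1, 0, 0], [0, 0, 2, 0, -1, 0, -1], [-1, -1, 0, 2, 0, 0, 0], [0, -1, -1, 0, 2, 0, 0], [0, 0, 0, 0, 0, 2, -1], [0, 0, -1, 0, 0, -1, 2]].
All simple roots have the same length, so the diagram is simply laced. The associated Dynkin diagram is a chain of 7 nodes with single edges (A_7), so the type is A_7 (the algebra sl(8)).

A_7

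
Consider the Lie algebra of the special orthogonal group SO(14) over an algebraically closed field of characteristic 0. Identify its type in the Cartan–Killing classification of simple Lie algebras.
type D_7

This is so(14) with 14 even, which has dimension 14(14-1)/2 = 91 and rank 14/2 = 7. In the classification of classical Lie algebras, the orthogonal algebra so(2n) in an even number of variables has type D_n; here n = 7, so the Dynkin diagram is a chain of 5 nodes with a fork of two nodes at one end (D_7). Hence the type is D_7.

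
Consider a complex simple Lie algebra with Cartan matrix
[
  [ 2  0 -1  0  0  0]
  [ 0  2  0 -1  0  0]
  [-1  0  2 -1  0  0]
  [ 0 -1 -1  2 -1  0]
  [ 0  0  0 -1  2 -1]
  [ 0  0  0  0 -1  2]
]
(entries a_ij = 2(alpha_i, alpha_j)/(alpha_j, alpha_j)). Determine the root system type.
The matrix has rank 6 with 2's on the diagonal. Reading the off-diagonal entries as Dynkin edges (a single edge where a_ij = a_ji = -1; a double or triple edge where a_ij * a_ji = 2 or 3), the diagram is a chain of 5 nodes with one extra node attached to the third node from one end (E_6). One simple-root ordering that puts it in standard form is (alpha_6, alpha_2, alpha_5, alpha_4, alpha_3, alpha_1). So the algebra is type E_6.

E_6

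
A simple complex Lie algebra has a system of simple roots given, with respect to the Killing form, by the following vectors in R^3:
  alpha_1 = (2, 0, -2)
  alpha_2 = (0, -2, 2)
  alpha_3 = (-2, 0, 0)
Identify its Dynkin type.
Compute the Cartan integers a_ij = 2(alpha_i, alpha_j)/(alpha_j, alpha_j); the resulting 3x3 Cartan matrix is
[[2, -1, -2], [-1, 2, 0], [-1, 0, 2]].
The roots have two lengths (squared-length ratio 2:1); the short ones are alpha_{3}. The associated Dynkin diagram is a chain of 3 nodes with a double edge at one end; the terminal node there is the unique short simple root (B_3), so the type is B_3 (the algebra so(7)).

B_3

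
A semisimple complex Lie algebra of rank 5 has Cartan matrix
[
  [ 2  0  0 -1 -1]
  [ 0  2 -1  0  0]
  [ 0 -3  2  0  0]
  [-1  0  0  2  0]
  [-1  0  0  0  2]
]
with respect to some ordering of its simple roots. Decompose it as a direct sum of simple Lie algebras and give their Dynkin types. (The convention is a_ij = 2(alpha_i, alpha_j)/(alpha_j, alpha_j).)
The diagram associated to this matrix has two connected components: the simple roots {alpha_1, alpha_4, alpha_5} form a chain of 3 nodes with single edges (A_3), and {alpha_2, alpha_3} form two nodes joined by a triple edge (G_2). A semisimple Lie algebra decomposes uniquely as the direct sum of simple ideals, one per connected component of its Dynkin diagram, so g ≅ A_3 ⊕ G_2 (dimension 15 + 14 = 29).

A3 + G2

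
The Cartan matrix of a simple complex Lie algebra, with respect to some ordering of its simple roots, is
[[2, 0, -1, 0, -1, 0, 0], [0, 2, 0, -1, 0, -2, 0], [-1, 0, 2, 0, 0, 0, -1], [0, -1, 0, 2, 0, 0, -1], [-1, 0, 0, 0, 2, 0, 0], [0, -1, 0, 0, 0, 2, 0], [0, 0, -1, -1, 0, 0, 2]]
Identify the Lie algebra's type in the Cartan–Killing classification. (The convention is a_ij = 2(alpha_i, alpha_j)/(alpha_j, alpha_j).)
B_7

The matrix has rank 7 with 2's on the diagonal. Reading the off-diagonal entries as Dynkin edges (a single edge where a_ij = a_ji = -1; a double or triple edge where a_ij * a_ji = 2 or 3), the diagram is a chain of 7 nodes with a double edge at one end; the terminal node there is the unique short simple root (B_7). One simple-root ordering that puts it in standard form is (alpha_5, alpha_1, alpha_3, alpha_7, alpha_4, alpha_2, alpha_6). So the algebra is type B_7, i.e. so(15).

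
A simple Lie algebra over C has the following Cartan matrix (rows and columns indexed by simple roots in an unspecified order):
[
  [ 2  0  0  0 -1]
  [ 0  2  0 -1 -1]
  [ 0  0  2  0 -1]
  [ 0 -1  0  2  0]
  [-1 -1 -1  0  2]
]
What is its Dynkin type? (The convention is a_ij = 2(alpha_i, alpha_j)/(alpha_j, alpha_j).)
D_5

The matrix has rank 5 with 2's on the diagonal. Reading the off-diagonal entries as Dynkin edges (a single edge where a_ij = a_ji = -1; a double or triple edge where a_ij * a_ji = 2 or 3), the diagram is a chain of 3 nodes with a fork of two nodes at one end (D_5). One simple-root ordering that puts it in standard form is (alpha_4, alpha_2, alpha_5, alpha_1, alpha_3). So the algebra is type D_5, i.e. so(10).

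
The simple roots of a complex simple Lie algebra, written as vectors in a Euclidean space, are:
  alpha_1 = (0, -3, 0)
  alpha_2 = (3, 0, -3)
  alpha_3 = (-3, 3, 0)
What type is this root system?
Compute the Cartan integers a_ij = 2(alpha_i, alpha_j)/(alpha_j, alpha_j); the resulting 3x3 Cartan matrix is
[[2, 0, -1], [0, 2, -1], [-2, -1, 2]].
The roots have two lengths (squared-length ratio 2:1); the short ones are alpha_{1}. The associated Dynkin diagram is a chain of 3 nodes with a double edge at one end; the terminal node there is the unique short simple root (B_3), so the type is B_3 (the algebra so(7)).

B_3 (so(7))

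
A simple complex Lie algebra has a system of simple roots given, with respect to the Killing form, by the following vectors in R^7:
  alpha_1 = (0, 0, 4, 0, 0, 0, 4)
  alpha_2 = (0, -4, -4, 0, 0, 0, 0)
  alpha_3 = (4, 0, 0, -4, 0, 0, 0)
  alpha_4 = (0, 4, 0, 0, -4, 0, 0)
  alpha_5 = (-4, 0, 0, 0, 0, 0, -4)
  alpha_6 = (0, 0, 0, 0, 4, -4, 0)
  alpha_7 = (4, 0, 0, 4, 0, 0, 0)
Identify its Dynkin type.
Compute the Cartan integers a_ij = 2(alpha_i, alpha_j)/(alpha_j, alpha_j); the resulting 7x7 Cartan matrix is
[[2, -1, 0, 0, -1, 0, 0], [-1, 2, 0, -1, 0, 0, 0], [0, 0, 2, 0, -1, 0, 0], [0, -1, 0, 2, 0, -1, 0], [-1, 0, -1, 0, 2, 0, -1], [0, 0, 0, -1, 0, 2, 0], [0, 0, 0, 0, -1, 0, 2]].
All simple roots have the same length, so the diagram is simply laced. The associated Dynkin diagram is a chain of 5 nodes with a fork of two nodes at one end (D_7), so the type is D_7 (the algebra so(14)).

D_7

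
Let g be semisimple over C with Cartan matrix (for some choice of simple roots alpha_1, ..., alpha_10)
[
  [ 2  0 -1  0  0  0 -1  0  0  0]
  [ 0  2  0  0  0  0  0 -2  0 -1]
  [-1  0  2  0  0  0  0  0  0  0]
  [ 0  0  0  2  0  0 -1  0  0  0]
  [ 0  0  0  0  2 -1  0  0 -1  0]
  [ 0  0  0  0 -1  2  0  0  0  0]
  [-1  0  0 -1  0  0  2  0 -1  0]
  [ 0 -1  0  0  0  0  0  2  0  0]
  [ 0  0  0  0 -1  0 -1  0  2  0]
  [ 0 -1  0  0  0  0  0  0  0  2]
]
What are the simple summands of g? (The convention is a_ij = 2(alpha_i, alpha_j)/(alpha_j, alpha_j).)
B_3 ⊕ E_7

The diagram associated to this matrix has two connected components: the simple roots {alpha_2, alpha_8, alpha_10} form a chain of 3 nodes with a double edge at one end; the terminal node there is the unique short simple root (B_3), and {alpha_1, alpha_3, alpha_4, alpha_5, alpha_6, alpha_7, alpha_9} form a chain of 6 nodes with one extra node attached to the third node from one end (E_7). A semisimple Lie algebra decomposes uniquely as the direct sum of simple ideals, one per connected component of its Dynkin diagram, so g ≅ B_3 ⊕ E_7 (dimension 21 + 133 = 154).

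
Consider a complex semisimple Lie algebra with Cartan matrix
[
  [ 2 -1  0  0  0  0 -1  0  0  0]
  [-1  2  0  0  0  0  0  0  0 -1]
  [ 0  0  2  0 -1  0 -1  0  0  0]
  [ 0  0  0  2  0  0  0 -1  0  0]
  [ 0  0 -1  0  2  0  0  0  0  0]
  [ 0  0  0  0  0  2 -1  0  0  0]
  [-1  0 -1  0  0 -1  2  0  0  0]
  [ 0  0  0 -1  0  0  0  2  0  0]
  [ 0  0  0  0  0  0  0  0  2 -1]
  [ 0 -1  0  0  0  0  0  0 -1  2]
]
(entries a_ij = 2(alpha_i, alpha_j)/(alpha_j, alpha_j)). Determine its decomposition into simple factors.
type A_2 ⊕ type E_8

The diagram associated to this matrix has two connected components: the simple roots {alpha_4, alpha_8} form a chain of 2 nodes with single edges (A_2), and {alpha_1, alpha_2, alpha_3, alpha_5, alpha_6, alpha_7, alpha_9, alpha_10} form a chain of 7 nodes with one extra node attached to the third node from one end (E_8). A semisimple Lie algebra decomposes uniquely as the direct sum of simple ideals, one per connected component of its Dynkin diagram, so g ≅ A_2 ⊕ E_8 (dimension 8 + 248 = 256).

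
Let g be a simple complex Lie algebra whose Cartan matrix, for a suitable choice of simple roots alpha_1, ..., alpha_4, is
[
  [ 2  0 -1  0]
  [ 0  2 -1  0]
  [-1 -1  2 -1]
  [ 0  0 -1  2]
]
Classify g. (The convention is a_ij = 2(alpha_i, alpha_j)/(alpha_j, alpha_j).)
The matrix has rank 4 with 2's on the diagonal. Reading the off-diagonal entries as Dynkin edges (a single edge where a_ij = a_ji = -1; a double or triple edge where a_ij * a_ji = 2 or 3), the diagram is a chain of 2 nodes with a fork of two nodes at one end (D_4). One simple-root ordering that puts it in standard form is (alpha_4, alpha_3, alpha_2, alpha_1). So the algebra is type D_4, i.e. so(8).

D_4 (so(8))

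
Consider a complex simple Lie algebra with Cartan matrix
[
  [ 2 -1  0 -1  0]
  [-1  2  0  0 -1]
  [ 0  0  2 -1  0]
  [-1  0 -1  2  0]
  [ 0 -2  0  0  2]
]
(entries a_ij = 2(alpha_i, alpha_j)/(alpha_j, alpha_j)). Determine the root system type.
C_5 (sp(10))

The matrix has rank 5 with 2's on the diagonal. Reading the off-diagonal entries as Dynkin edges (a single edge where a_ij = a_ji = -1; a double or triple edge where a_ij * a_ji = 2 or 3), the diagram is a chain of 5 nodes with a double edge at one end; the terminal node there is the unique long simple root (C_5). One simple-root ordering that puts it in standard form is (alpha_3, alpha_4, alpha_1, alpha_2, alpha_5). So the algebra is type C_5, i.e. sp(10).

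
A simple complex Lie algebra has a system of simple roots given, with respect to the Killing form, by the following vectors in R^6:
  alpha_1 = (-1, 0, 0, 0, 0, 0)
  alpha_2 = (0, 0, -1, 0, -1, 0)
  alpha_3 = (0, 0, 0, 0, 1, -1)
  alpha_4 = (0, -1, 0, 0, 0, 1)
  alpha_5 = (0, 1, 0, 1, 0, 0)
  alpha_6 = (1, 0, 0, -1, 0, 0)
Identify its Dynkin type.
Compute the Cartan integers a_ij = 2(alpha_i, alpha_j)/(alpha_j, alpha_j); the resulting 6x6 Cartan matrix is
[[2, 0, 0, 0, 0, -1], [0, 2, -1, 0, 0, 0], [0, -1, 2, -1, 0, 0], [0, 0, -1, 2, -1, 0], [0, 0, 0, -1, 2, -1], [-2, 0, 0, 0, -1, 2]].
The roots have two lengths (squared-length ratio 2:1); the short ones are alpha_{1}. The associated Dynkin diagram is a chain of 6 nodes with a double edge at one end; the terminal node there is the unique short simple root (B_6), so the type is B_6 (the algebra so(13)).

B6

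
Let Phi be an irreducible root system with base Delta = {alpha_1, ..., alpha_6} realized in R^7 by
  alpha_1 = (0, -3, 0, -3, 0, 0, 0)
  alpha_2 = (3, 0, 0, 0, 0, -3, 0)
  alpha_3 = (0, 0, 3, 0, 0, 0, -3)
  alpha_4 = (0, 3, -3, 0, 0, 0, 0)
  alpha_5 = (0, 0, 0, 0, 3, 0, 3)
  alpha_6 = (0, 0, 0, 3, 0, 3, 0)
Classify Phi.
Compute the Cartan integers a_ij = 2(alpha_i, alpha_j)/(alpha_j, alpha_j); the resulting 6x6 Cartan matrix is
[[2, 0, 0, -1, 0, -1], [0, 2, 0, 0, 0, -1], [0, 0, 2, -1, -1, 0], [-1, 0, -1, 2, 0, 0], [0, 0, -1, 0, 2, 0], [-1, -1, 0, 0, 0, 2]].
All simple roots have the same length, so the diagram is simply laced. The associated Dynkin diagram is a chain of 6 nodes with single edges (A_6), so the type is A_6 (the algebra sl(7)).

A_6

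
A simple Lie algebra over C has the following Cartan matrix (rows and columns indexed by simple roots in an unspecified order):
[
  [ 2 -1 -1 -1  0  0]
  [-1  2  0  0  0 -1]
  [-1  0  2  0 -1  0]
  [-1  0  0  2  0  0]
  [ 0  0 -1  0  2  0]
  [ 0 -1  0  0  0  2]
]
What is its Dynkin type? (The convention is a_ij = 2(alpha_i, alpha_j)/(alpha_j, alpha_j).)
The matrix has rank 6 with 2's on the diagonal. Reading the off-diagonal entries as Dynkin edges (a single edge where a_ij = a_ji = -1; a double or triple edge where a_ij * a_ji = 2 or 3), the diagram is a chain of 5 nodes with one extra node attached to the third node from one end (E_6). One simple-root ordering that puts it in standard form is (alpha_6, alpha_4, alpha_2, alpha_1, alpha_3, alpha_5). So the algebra is type E_6.

E_6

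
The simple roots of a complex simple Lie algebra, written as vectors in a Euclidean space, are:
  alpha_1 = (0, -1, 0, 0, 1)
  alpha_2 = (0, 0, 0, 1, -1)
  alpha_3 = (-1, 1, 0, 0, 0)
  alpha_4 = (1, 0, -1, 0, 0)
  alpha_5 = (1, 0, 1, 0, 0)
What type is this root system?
D_5 (so(10))

Compute the Cartan integers a_ij = 2(alpha_i, alpha_j)/(alpha_j, alpha_j); the resulting 5x5 Cartan matrix is
[[2, -1, -1, 0, 0], [-1, 2, 0, 0, 0], [-1, 0, 2, -1, -1], [0, 0, -1, 2, 0], [0, 0, -1, 0, 2]].
All simple roots have the same length, so the diagram is simply laced. The associated Dynkin diagram is a chain of 3 nodes with a fork of two nodes at one end (D_5), so the type is D_5 (the algebra so(10)).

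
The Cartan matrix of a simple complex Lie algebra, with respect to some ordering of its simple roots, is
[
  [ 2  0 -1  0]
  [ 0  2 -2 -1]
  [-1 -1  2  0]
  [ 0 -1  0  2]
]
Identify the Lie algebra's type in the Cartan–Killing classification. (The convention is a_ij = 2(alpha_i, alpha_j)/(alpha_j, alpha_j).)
F4

The matrix has rank 4 with 2's on the diagonal. Reading the off-diagonal entries as Dynkin edges (a single edge where a_ij = a_ji = -1; a double or triple edge where a_ij * a_ji = 2 or 3), the diagram is a chain of 4 nodes with a double edge between the middle two (F_4). One simple-root ordering that puts it in standard form is (alpha_4, alpha_2, alpha_3, alpha_1). So the algebra is type F_4.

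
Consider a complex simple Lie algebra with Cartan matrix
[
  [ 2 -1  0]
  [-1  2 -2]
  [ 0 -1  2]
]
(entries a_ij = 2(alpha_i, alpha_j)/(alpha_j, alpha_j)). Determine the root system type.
type B_3

The matrix has rank 3 with 2's on the diagonal. Reading the off-diagonal entries as Dynkin edges (a single edge where a_ij = a_ji = -1; a double or triple edge where a_ij * a_ji = 2 or 3), the diagram is a chain of 3 nodes with a double edge at one end; the terminal node there is the unique short simple root (B_3). One simple-root ordering that puts it in standard form is (alpha_1, alpha_2, alpha_3). So the algebra is type B_3, i.e. so(7).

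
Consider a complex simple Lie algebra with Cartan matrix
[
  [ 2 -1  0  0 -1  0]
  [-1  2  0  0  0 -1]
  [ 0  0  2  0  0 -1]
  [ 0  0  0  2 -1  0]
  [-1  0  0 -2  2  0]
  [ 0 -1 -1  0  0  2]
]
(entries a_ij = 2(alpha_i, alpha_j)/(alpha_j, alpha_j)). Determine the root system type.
The matrix has rank 6 with 2's on the diagonal. Reading the off-diagonal entries as Dynkin edges (a single edge where a_ij = a_ji = -1; a double or triple edge where a_ij * a_ji = 2 or 3), the diagram is a chain of 6 nodes with a double edge at one end; the terminal node there is the unique short simple root (B_6). One simple-root ordering that puts it in standard form is (alpha_3, alpha_6, alpha_2, alpha_1, alpha_5, alpha_4). So the algebra is type B_6, i.e. so(13).

B_6 (so(13))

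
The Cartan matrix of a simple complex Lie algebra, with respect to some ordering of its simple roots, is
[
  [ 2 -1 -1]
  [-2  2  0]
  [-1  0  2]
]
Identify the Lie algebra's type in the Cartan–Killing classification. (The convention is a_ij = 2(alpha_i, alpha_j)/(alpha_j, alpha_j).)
C_3 (sp(6))

The matrix has rank 3 with 2's on the diagonal. Reading the off-diagonal entries as Dynkin edges (a single edge where a_ij = a_ji = -1; a double or triple edge where a_ij * a_ji = 2 or 3), the diagram is a chain of 3 nodes with a double edge at one end; the terminal node there is the unique long simple root (C_3). One simple-root ordering that puts it in standard form is (alpha_3, alpha_1, alpha_2). So the algebra is type C_3, i.e. sp(6).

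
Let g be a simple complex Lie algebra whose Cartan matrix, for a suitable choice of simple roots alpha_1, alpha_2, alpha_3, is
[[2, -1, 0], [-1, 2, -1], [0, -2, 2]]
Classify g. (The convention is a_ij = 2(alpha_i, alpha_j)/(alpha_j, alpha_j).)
The matrix has rank 3 with 2's on the diagonal. Reading the off-diagonal entries as Dynkin edges (a single edge where a_ij = a_ji = -1; a double or triple edge where a_ij * a_ji = 2 or 3), the diagram is a chain of 3 nodes with a double edge at one end; the terminal node there is the unique long simple root (C_3). One simple-root ordering that puts it in standard form is (alpha_1, alpha_2, alpha_3). So the algebra is type C_3, i.e. sp(6).

type C_3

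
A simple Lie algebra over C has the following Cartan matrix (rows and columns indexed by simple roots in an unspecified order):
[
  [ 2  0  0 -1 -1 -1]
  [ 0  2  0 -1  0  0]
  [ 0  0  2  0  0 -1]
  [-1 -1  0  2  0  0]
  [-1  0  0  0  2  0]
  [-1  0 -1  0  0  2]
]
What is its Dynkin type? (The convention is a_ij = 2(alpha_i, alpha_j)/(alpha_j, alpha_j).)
The matrix has rank 6 with 2's on the diagonal. Reading the off-diagonal entries as Dynkin edges (a single edge where a_ij = a_ji = -1; a double or triple edge where a_ij * a_ji = 2 or 3), the diagram is a chain of 5 nodes with one extra node attached to the third node from one end (E_6). One simple-root ordering that puts it in standard form is (alpha_3, alpha_5, alpha_6, alpha_1, alpha_4, alpha_2). So the algebra is type E_6.

E_6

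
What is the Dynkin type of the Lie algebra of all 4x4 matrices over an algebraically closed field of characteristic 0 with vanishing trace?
This is sl(4), which has dimension 4^2 - 1 = 15 and rank 4 - 1 = 3 (a Cartan subalgebra is the diagonal traceless matrices). In the classification of classical Lie algebras, the special linear algebra sl(n+1) has type A_n; here n = 3, so the Dynkin diagram is a chain of 3 nodes with single edges (A_3). Hence the type is A_3.

A_3 (sl(4))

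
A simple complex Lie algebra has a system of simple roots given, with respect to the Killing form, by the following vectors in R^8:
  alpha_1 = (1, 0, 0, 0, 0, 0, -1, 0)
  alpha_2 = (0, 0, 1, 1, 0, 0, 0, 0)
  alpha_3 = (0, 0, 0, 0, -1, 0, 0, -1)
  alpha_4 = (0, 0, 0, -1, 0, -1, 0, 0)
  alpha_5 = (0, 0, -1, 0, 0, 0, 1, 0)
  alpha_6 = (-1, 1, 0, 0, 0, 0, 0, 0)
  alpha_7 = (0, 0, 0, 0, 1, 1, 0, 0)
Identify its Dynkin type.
A_7

Compute the Cartan integers a_ij = 2(alpha_i, alpha_j)/(alpha_j, alpha_j); the resulting 7x7 Cartan matrix is
[[2, 0, 0, 0, -1, -1, 0], [0, 2, 0, -1, -1, 0, 0], [0, 0, 2, 0, 0, 0, -1], [0, -1, 0, 2, 0, 0, -1], [-1, -1, 0, 0, 2, 0, 0], [-1, 0, 0, 0, 0, 2, 0], [0, 0, -1, -1, 0, 0, 2]].
All simple roots have the same length, so the diagram is simply laced. The associated Dynkin diagram is a chain of 7 nodes with single edges (A_7), so the type is A_7 (the algebra sl(8)).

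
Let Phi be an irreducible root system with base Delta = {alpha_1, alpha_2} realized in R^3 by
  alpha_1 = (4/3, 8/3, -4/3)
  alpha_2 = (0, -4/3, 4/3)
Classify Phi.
G2

Compute the Cartan integers a_ij = 2(alpha_i, alpha_j)/(alpha_j, alpha_j); the resulting 2x2 Cartan matrix is
[[2, -3], [-1, 2]].
The roots have two lengths (squared-length ratio 3:1); the short ones are alpha_{2}. The associated Dynkin diagram is two nodes joined by a triple edge (G_2), so the type is G_2.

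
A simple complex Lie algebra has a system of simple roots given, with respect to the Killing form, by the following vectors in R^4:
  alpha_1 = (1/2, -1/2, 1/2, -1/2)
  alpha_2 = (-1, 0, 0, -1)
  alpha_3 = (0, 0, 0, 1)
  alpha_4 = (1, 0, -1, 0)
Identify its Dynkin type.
F_4

Compute the Cartan integers a_ij = 2(alpha_i, alpha_j)/(alpha_j, alpha_j); the resulting 4x4 Cartan matrix is
[[2, 0, -1, 0], [0, 2, -2, -1], [-1, -1, 2, 0], [0, -1, 0, 2]].
The roots have two lengths (squared-length ratio 2:1); the short ones are alpha_{1,3}. The associated Dynkin diagram is a chain of 4 nodes with a double edge between the middle two (F_4), so the type is F_4.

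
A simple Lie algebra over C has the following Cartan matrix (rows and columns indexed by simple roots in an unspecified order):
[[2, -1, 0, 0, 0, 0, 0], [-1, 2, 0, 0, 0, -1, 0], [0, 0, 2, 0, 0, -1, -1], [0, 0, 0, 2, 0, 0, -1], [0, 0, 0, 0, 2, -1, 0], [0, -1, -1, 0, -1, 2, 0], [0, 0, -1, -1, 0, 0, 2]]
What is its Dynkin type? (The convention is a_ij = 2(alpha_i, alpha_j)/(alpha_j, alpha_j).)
The matrix has rank 7 with 2's on the diagonal. Reading the off-diagonal entries as Dynkin edges (a single edge where a_ij = a_ji = -1; a double or triple edge where a_ij * a_ji = 2 or 3), the diagram is a chain of 6 nodes with one extra node attached to the third node from one end (E_7). One simple-root ordering that puts it in standard form is (alpha_1, alpha_5, alpha_2, alpha_6, alpha_3, alpha_7, alpha_4). So the algebra is type E_7.

type E_7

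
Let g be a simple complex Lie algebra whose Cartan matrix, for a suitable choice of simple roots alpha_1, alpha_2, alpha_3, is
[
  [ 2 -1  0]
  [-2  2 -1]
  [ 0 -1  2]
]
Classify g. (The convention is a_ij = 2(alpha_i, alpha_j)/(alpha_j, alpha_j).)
B_3 (so(7))

The matrix has rank 3 with 2's on the diagonal. Reading the off-diagonal entries as Dynkin edges (a single edge where a_ij = a_ji = -1; a double or triple edge where a_ij * a_ji = 2 or 3), the diagram is a chain of 3 nodes with a double edge at one end; the terminal node there is the unique short simple root (B_3). One simple-root ordering that puts it in standard form is (alpha_3, alpha_2, alpha_1). So the algebra is type B_3, i.e. so(7).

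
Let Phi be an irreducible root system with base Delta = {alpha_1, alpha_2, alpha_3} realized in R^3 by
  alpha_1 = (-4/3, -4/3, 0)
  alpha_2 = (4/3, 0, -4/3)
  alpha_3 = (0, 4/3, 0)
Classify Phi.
B_3

Compute the Cartan integers a_ij = 2(alpha_i, alpha_j)/(alpha_j, alpha_j); the resulting 3x3 Cartan matrix is
[[2, -1, -2], [-1, 2, 0], [-1, 0, 2]].
The roots have two lengths (squared-length ratio 2:1); the short ones are alpha_{3}. The associated Dynkin diagram is a chain of 3 nodes with a double edge at one end; the terminal node there is the unique short simple root (B_3), so the type is B_3 (the algebra so(7)).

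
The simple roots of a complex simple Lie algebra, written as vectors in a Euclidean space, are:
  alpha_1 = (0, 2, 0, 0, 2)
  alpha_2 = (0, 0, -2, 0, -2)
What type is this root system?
type A_2

Compute the Cartan integers a_ij = 2(alpha_i, alpha_j)/(alpha_j, alpha_j); the resulting 2x2 Cartan matrix is
[[2, -1], [-1, 2]].
All simple roots have the same length, so the diagram is simply laced. The associated Dynkin diagram is a chain of 2 nodes with single edges (A_2), so the type is A_2 (the algebra sl(3)).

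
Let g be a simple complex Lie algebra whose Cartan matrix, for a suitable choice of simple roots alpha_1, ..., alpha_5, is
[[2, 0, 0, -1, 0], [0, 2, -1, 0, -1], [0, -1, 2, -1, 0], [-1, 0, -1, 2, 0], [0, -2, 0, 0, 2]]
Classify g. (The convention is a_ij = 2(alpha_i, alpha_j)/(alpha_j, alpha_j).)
C_5 (sp(10))

The matrix has rank 5 with 2's on the diagonal. Reading the off-diagonal entries as Dynkin edges (a single edge where a_ij = a_ji = -1; a double or triple edge where a_ij * a_ji = 2 or 3), the diagram is a chain of 5 nodes with a double edge at one end; the terminal node there is the unique long simple root (C_5). One simple-root ordering that puts it in standard form is (alpha_1, alpha_4, alpha_3, alpha_2, alpha_5). So the algebra is type C_5, i.e. sp(10).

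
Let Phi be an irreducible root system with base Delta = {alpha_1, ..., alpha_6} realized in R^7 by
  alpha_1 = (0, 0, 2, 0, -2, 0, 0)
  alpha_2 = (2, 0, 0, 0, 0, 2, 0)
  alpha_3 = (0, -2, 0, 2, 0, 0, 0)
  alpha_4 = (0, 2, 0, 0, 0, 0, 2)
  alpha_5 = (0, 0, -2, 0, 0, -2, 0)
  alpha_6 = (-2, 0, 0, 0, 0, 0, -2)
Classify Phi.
Compute the Cartan integers a_ij = 2(alpha_i, alpha_j)/(alpha_j, alpha_j); the resulting 6x6 Cartan matrix is
[[2, 0, 0, 0, -1, 0], [0, 2, 0, 0, -1, -1], [0, 0, 2, -1, 0, 0], [0, 0, -1, 2, 0, -1], [-1, -1, 0, 0, 2, 0], [0, -1, 0, -1, 0, 2]].
All simple roots have the same length, so the diagram is simply laced. The associated Dynkin diagram is a chain of 6 nodes with single edges (A_6), so the type is A_6 (the algebra sl(7)).

A6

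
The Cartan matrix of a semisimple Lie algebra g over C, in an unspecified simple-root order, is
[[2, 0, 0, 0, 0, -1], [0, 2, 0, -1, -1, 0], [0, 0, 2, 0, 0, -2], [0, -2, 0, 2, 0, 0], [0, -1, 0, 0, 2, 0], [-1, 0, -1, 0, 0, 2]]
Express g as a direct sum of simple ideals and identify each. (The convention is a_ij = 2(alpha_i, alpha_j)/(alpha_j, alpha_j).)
C_3 (sp(6)) + C_3 (sp(6))

The diagram associated to this matrix has two connected components: the simple roots {alpha_2, alpha_4, alpha_5} form a chain of 3 nodes with a double edge at one end; the terminal node there is the unique long simple root (C_3), and {alpha_1, alpha_3, alpha_6} form a chain of 3 nodes with a double edge at one end; the terminal node there is the unique long simple root (C_3). A semisimple Lie algebra decomposes uniquely as the direct sum of simple ideals, one per connected component of its Dynkin diagram, so g ≅ C_3 ⊕ C_3 (dimension 21 + 21 = 42).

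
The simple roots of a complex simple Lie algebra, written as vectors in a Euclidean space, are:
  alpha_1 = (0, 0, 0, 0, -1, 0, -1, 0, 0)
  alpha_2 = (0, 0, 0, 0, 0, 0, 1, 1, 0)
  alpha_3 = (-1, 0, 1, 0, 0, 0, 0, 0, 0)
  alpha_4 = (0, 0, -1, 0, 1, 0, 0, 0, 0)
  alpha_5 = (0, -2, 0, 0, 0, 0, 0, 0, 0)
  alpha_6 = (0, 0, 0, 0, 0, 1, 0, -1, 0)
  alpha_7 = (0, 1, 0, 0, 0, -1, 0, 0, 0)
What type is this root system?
C_7

Compute the Cartan integers a_ij = 2(alpha_i, alpha_j)/(alpha_j, alpha_j); the resulting 7x7 Cartan matrix is
[[2, -1, 0, -1, 0, 0, 0], [-1, 2, 0, 0, 0, -1, 0], [0, 0, 2, -1, 0, 0, 0], [-1, 0, -1, 2, 0, 0, 0], [0, 0, 0, 0, 2, 0, -2], [0, -1, 0, 0, 0, 2, -1], [0, 0, 0, 0, -1, -1, 2]].
The roots have two lengths (squared-length ratio 2:1); the short ones are alpha_{1,2,3,4,6,7}. The associated Dynkin diagram is a chain of 7 nodes with a double edge at one end; the terminal node there is the unique long simple root (C_7), so the type is C_7 (the algebra sp(14)).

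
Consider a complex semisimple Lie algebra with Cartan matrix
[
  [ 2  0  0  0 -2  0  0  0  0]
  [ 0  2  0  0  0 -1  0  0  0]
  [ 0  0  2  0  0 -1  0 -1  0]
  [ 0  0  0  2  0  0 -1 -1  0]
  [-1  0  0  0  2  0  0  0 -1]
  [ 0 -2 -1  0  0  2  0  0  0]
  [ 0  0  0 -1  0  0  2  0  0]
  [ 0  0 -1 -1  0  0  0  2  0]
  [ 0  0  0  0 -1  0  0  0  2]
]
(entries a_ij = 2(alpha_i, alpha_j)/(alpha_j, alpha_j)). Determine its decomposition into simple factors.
type B_6 + type C_3

The diagram associated to this matrix has two connected components: the simple roots {alpha_2, alpha_3, alpha_4, alpha_6, alpha_7, alpha_8} form a chain of 6 nodes with a double edge at one end; the terminal node there is the unique short simple root (B_6), and {alpha_1, alpha_5, alpha_9} form a chain of 3 nodes with a double edge at one end; the terminal node there is the unique long simple root (C_3). A semisimple Lie algebra decomposes uniquely as the direct sum of simple ideals, one per connected component of its Dynkin diagram, so g ≅ B_6 ⊕ C_3 (dimension 78 + 21 = 99).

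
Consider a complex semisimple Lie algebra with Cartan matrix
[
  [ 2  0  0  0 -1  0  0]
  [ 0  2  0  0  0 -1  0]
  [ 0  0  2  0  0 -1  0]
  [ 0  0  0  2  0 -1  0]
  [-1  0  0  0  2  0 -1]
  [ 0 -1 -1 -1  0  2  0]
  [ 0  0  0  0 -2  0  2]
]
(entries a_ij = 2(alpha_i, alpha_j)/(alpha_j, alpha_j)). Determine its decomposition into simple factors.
The diagram associated to this matrix has two connected components: the simple roots {alpha_1, alpha_5, alpha_7} form a chain of 3 nodes with a double edge at one end; the terminal node there is the unique long simple root (C_3), and {alpha_2, alpha_3, alpha_4, alpha_6} form a chain of 2 nodes with a fork of two nodes at one end (D_4). A semisimple Lie algebra decomposes uniquely as the direct sum of simple ideals, one per connected component of its Dynkin diagram, so g ≅ C_3 ⊕ D_4 (dimension 21 + 28 = 49).

C_3 (sp(6)) + D_4 (so(8))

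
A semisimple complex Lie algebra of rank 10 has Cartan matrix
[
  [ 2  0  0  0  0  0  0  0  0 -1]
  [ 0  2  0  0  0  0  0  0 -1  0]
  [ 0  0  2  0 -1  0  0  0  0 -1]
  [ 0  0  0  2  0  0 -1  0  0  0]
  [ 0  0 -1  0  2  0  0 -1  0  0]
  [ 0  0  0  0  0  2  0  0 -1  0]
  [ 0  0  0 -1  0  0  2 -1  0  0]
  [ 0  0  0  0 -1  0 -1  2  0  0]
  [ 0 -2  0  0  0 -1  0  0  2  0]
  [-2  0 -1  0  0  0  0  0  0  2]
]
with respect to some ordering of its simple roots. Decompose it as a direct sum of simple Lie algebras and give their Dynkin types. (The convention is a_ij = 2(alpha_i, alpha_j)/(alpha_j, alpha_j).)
B_3 ⊕ B_7

The diagram associated to this matrix has two connected components: the simple roots {alpha_2, alpha_6, alpha_9} form a chain of 3 nodes with a double edge at one end; the terminal node there is the unique short simple root (B_3), and {alpha_1, alpha_3, alpha_4, alpha_5, alpha_7, alpha_8, alpha_10} form a chain of 7 nodes with a double edge at one end; the terminal node there is the unique short simple root (B_7). A semisimple Lie algebra decomposes uniquely as the direct sum of simple ideals, one per connected component of its Dynkin diagram, so g ≅ B_3 ⊕ B_7 (dimension 21 + 105 = 126).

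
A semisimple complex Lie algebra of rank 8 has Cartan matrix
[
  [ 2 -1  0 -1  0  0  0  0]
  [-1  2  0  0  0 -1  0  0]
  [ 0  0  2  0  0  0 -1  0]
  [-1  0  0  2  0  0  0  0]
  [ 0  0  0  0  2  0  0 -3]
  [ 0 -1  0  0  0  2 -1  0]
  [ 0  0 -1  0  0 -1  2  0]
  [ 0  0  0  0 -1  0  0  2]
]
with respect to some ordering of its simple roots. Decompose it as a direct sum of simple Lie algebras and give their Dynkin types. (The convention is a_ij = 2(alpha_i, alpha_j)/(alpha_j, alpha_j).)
The diagram associated to this matrix has two connected components: the simple roots {alpha_1, alpha_2, alpha_3, alpha_4, alpha_6, alpha_7} form a chain of 6 nodes with single edges (A_6), and {alpha_5, alpha_8} form two nodes joined by a triple edge (G_2). A semisimple Lie algebra decomposes uniquely as the direct sum of simple ideals, one per connected component of its Dynkin diagram, so g ≅ A_6 ⊕ G_2 (dimension 48 + 14 = 62).

A_6 ⊕ G_2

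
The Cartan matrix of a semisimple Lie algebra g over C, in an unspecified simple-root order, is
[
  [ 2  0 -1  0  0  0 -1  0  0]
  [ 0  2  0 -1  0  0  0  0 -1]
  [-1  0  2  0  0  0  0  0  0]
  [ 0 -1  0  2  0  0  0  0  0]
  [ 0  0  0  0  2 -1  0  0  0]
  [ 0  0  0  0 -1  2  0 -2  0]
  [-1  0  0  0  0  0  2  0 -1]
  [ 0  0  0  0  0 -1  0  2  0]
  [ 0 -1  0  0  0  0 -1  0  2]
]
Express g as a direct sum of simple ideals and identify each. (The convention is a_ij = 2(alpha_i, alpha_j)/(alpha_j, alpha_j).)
The diagram associated to this matrix has two connected components: the simple roots {alpha_1, alpha_2, alpha_3, alpha_4, alpha_7, alpha_9} form a chain of 6 nodes with single edges (A_6), and {alpha_5, alpha_6, alpha_8} form a chain of 3 nodes with a double edge at one end; the terminal node there is the unique short simple root (B_3). A semisimple Lie algebra decomposes uniquely as the direct sum of simple ideals, one per connected component of its Dynkin diagram, so g ≅ A_6 ⊕ B_3 (dimension 48 + 21 = 69).

A_6 (sl(7)) + B_3 (so(7))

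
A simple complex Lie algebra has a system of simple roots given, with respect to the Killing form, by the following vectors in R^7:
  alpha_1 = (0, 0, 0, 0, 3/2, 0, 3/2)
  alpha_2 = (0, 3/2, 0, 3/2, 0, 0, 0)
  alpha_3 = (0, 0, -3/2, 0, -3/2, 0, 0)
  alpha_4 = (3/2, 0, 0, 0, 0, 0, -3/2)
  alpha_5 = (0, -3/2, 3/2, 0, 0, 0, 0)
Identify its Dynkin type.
A_5

Compute the Cartan integers a_ij = 2(alpha_i, alpha_j)/(alpha_j, alpha_j); the resulting 5x5 Cartan matrix is
[[2, 0, -1, -1, 0], [0, 2, 0, 0, -1], [-1, 0, 2, 0, -1], [-1, 0, 0, 2, 0], [0, -1, -1, 0, 2]].
All simple roots have the same length, so the diagram is simply laced. The associated Dynkin diagram is a chain of 5 nodes with single edges (A_5), so the type is A_5 (the algebra sl(6)).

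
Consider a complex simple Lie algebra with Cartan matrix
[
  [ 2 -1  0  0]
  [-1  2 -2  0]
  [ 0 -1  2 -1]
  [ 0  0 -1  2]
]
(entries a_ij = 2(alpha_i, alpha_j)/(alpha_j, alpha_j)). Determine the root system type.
The matrix has rank 4 with 2's on the diagonal. Reading the off-diagonal entries as Dynkin edges (a single edge where a_ij = a_ji = -1; a double or triple edge where a_ij * a_ji = 2 or 3), the diagram is a chain of 4 nodes with a double edge between the middle two (F_4). One simple-root ordering that puts it in standard form is (alpha_1, alpha_2, alpha_3, alpha_4). So the algebra is type F_4.

type F_4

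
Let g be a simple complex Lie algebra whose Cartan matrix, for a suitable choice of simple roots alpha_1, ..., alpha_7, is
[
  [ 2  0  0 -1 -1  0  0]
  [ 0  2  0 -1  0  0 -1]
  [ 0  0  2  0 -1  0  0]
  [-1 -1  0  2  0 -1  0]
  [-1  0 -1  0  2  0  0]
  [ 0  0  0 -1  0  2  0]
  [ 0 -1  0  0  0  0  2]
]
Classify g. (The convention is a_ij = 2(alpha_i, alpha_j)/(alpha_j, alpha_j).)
E_7

The matrix has rank 7 with 2's on the diagonal. Reading the off-diagonal entries as Dynkin edges (a single edge where a_ij = a_ji = -1; a double or triple edge where a_ij * a_ji = 2 or 3), the diagram is a chain of 6 nodes with one extra node attached to the third node from one end (E_7). One simple-root ordering that puts it in standard form is (alpha_7, alpha_6, alpha_2, alpha_4, alpha_1, alpha_5, alpha_3). So the algebra is type E_7.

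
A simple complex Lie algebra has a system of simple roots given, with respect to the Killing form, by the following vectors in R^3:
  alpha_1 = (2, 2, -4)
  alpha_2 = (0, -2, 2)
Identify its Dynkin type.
G2

Compute the Cartan integers a_ij = 2(alpha_i, alpha_j)/(alpha_j, alpha_j); the resulting 2x2 Cartan matrix is
[[2, -3], [-1, 2]].
The roots have two lengths (squared-length ratio 3:1); the short ones are alpha_{2}. The associated Dynkin diagram is two nodes joined by a triple edge (G_2), so the type is G_2.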